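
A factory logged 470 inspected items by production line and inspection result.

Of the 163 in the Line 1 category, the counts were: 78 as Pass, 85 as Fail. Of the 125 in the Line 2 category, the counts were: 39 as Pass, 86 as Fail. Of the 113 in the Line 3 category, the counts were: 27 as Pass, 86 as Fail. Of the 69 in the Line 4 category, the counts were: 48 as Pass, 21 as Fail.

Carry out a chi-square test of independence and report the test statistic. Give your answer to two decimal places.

45.12

Row totals: 163, 125, 113, 69. Column totals: 192, 278. Grand total N = 470.
Expected counts (row total × column total / N):
  Line 1, Pass: 163×192/470 = 66.587
  Line 1, Fail: 163×278/470 = 96.413
  Line 2, Pass: 125×192/470 = 51.064
  Line 2, Fail: 125×278/470 = 73.936
  Line 3, Pass: 113×192/470 = 46.162
  Line 3, Fail: 113×278/470 = 66.838
  Line 4, Pass: 69×192/470 = 28.187
  Line 4, Fail: 69×278/470 = 40.813
Contributions (O − E)²/E:
  (78 − 66.587)²/66.587 = 1.9562
  (85 − 96.413)²/96.413 = 1.3510
  (39 − 51.064)²/51.064 = 2.8502
  (86 − 73.936)²/73.936 = 1.9685
  (27 − 46.162)²/46.162 = 7.9542
  (86 − 66.838)²/66.838 = 5.4936
  (48 − 28.187)²/28.187 = 13.9268
  (21 − 40.813)²/40.813 = 9.6184
χ² = 1.9562 + 1.3510 + 2.8502 + 1.9685 + 7.9542 + 5.4936 + 13.9268 + 9.6184 = 45.12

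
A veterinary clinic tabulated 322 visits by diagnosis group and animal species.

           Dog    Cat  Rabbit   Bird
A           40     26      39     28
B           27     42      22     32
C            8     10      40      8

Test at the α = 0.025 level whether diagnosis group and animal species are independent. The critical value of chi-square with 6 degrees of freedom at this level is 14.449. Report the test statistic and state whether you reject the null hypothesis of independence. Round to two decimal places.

43.92; reject H₀

Row totals: 133, 123, 66. Column totals: 75, 78, 101, 68. Grand total N = 322.
Expected counts (row total × column total / N):
  A, Dog: 133×75/322 = 30.978
  A, Cat: 133×78/322 = 32.217
  A, Rabbit: 133×101/322 = 41.717
  A, Bird: 133×68/322 = 28.087
  B, Dog: 123×75/322 = 28.649
  B, Cat: 123×78/322 = 29.795
  B, Rabbit: 123×101/322 = 38.581
  B, Bird: 123×68/322 = 25.975
  C, Dog: 66×75/322 = 15.373
  C, Cat: 66×78/322 = 15.988
  C, Rabbit: 66×101/322 = 20.702
  C, Bird: 66×68/322 = 13.938
Contributions (O − E)²/E:
  (40 − 30.978)²/30.978 = 2.6276
  (26 − 32.217)²/32.217 = 1.1997
  (39 − 41.717)²/41.717 = 0.1770
  (28 − 28.087)²/28.087 = 0.0003
  (27 − 28.649)²/28.649 = 0.0949
  (42 − 29.795)²/29.795 = 4.9996
  (22 − 38.581)²/38.581 = 7.1260
  (32 − 25.975)²/25.975 = 1.3975
  (8 − 15.373)²/15.373 = 3.5361
  (10 − 15.988)²/15.988 = 2.2427
  (40 − 20.702)²/20.702 = 17.9892
  (8 − 13.938)²/13.938 = 2.5298
χ² = 2.6276 + 1.1997 + 0.1770 + 0.0003 + 0.0949 + 4.9996 + 7.1260 + 1.3975 + 3.5361 + 2.2427 + 17.9892 + 2.5298 = 43.92
df = (3−1)(4−1) = 6. Since 43.92 > 14.449, reject the null hypothesis of independence at α = 0.025.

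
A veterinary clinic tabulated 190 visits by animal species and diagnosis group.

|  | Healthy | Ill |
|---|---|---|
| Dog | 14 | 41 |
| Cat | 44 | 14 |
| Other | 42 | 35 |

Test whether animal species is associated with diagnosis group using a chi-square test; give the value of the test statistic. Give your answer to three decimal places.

28.962

Row totals: 55, 58, 77. Column totals: 100, 90. Grand total N = 190.
Expected counts (row total × column total / N):
  Dog, Healthy: 55×100/190 = 28.9474
  Dog, Ill: 55×90/190 = 26.0526
  Cat, Healthy: 58×100/190 = 30.5263
  Cat, Ill: 58×90/190 = 27.4737
  Other, Healthy: 77×100/190 = 40.5263
  Other, Ill: 77×90/190 = 36.4737
Contributions (O − E)²/E:
  (14 − 28.9474)²/28.9474 = 7.7183
  (41 − 26.0526)²/26.0526 = 8.5759
  (44 − 30.5263)²/30.5263 = 5.9470
  (14 − 27.4737)²/27.4737 = 6.6078
  (42 − 40.5263)²/40.5263 = 0.0536
  (35 − 36.4737)²/36.4737 = 0.0595
χ² = 7.7183 + 8.5759 + 5.9470 + 6.6078 + 0.0536 + 0.0595 = 28.962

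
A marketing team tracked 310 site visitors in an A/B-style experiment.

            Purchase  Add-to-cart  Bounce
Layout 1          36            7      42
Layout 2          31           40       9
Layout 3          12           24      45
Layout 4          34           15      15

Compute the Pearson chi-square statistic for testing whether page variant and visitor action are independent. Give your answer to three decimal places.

Row totals: 85, 80, 81, 64. Column totals: 113, 86, 111. Grand total N = 310.
Expected counts (row total × column total / N):
  Layout 1, Purchase: 85×113/310 = 30.9839
  Layout 1, Add-to-cart: 85×86/310 = 23.5806
  Layout 1, Bounce: 85×111/310 = 30.4355
  Layout 2, Purchase: 80×113/310 = 29.1613
  Layout 2, Add-to-cart: 80×86/310 = 22.1935
  Layout 2, Bounce: 80×111/310 = 28.6452
  Layout 3, Purchase: 81×113/310 = 29.5258
  Layout 3, Add-to-cart: 81×86/310 = 22.4710
  Layout 3, Bounce: 81×111/310 = 29.0032
  Layout 4, Purchase: 64×113/310 = 23.3290
  Layout 4, Add-to-cart: 64×86/310 = 17.7548
  Layout 4, Bounce: 64×111/310 = 22.9161
Contributions (O − E)²/E:
  (36 − 30.9839)²/30.9839 = 0.8121
  (7 − 23.5806)²/23.5806 = 11.6586
  (42 − 30.4355)²/30.4355 = 4.3941
  (31 − 29.1613)²/29.1613 = 0.1159
  (40 − 22.1935)²/22.1935 = 14.2867
  (9 − 28.6452)²/28.6452 = 13.4729
  (12 − 29.5258)²/29.5258 = 10.4029
  (24 − 22.4710)²/22.4710 = 0.1040
  (45 − 29.0032)²/29.0032 = 8.8231
  (34 − 23.3290)²/23.3290 = 4.8811
  (15 − 17.7548)²/17.7548 = 0.4274
  (15 − 22.9161)²/22.9161 = 2.7345
χ² = 0.8121 + 11.6586 + 4.3941 + 0.1159 + 14.2867 + 13.4729 + 10.4029 + 0.1040 + 8.8231 + 4.8811 + 0.4274 + 2.7345 = 72.113

72.113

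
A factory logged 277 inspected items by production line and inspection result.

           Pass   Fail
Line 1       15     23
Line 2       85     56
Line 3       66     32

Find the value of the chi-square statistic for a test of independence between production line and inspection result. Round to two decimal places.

8.87

Row totals: 38, 141, 98. Column totals: 166, 111. Grand total N = 277.
Expected counts (row total × column total / N):
  Line 1, Pass: 38×166/277 = 22.773
  Line 1, Fail: 38×111/277 = 15.227
  Line 2, Pass: 141×166/277 = 84.498
  Line 2, Fail: 141×111/277 = 56.502
  Line 3, Pass: 98×166/277 = 58.729
  Line 3, Fail: 98×111/277 = 39.271
Contributions (O − E)²/E:
  (15 − 22.773)²/22.773 = 2.6531
  (23 − 15.227)²/15.227 = 3.9679
  (85 − 84.498)²/84.498 = 0.0030
  (56 − 56.502)²/56.502 = 0.0045
  (66 − 58.729)²/58.729 = 0.9002
  (32 − 39.271)²/39.271 = 1.3462
χ² = 2.6531 + 3.9679 + 0.0030 + 0.0045 + 0.9002 + 1.3462 = 8.87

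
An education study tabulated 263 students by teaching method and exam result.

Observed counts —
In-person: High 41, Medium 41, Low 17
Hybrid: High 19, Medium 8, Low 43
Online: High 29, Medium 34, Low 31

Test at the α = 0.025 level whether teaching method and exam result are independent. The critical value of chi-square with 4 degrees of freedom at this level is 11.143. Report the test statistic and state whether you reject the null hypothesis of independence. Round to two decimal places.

38.85; reject H₀

Row totals: 99, 70, 94. Column totals: 89, 83, 91. Grand total N = 263.
Expected counts (row total × column total / N):
  In-person, High: 99×89/263 = 33.502
  In-person, Medium: 99×83/263 = 31.243
  In-person, Low: 99×91/263 = 34.255
  Hybrid, High: 70×89/263 = 23.688
  Hybrid, Medium: 70×83/263 = 22.091
  Hybrid, Low: 70×91/263 = 24.221
  Online, High: 94×89/263 = 31.810
  Online, Medium: 94×83/263 = 29.665
  Online, Low: 94×91/263 = 32.525
Contributions (O − E)²/E:
  (41 − 33.502)²/33.502 = 1.6781
  (41 − 31.243)²/31.243 = 3.0471
  (17 − 34.255)²/34.255 = 8.6917
  (19 − 23.688)²/23.688 = 0.9278
  (8 − 22.091)²/22.091 = 8.9881
  (43 − 24.221)²/24.221 = 14.5597
  (29 − 31.810)²/31.810 = 0.2482
  (34 − 29.665)²/29.665 = 0.6335
  (31 − 32.525)²/32.525 = 0.0715
χ² = 1.6781 + 3.0471 + 8.6917 + 0.9278 + 8.9881 + 14.5597 + 0.2482 + 0.6335 + 0.0715 = 38.85
df = (3−1)(3−1) = 4. Since 38.85 > 11.143, reject the null hypothesis of independence at α = 0.025.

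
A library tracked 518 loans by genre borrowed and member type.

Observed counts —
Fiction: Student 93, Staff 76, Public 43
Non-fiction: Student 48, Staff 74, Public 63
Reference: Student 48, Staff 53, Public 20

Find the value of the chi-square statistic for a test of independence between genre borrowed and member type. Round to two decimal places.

Row totals: 212, 185, 121. Column totals: 189, 203, 126. Grand total N = 518.
Expected counts (row total × column total / N):
  Fiction, Student: 212×189/518 = 77.351
  Fiction, Staff: 212×203/518 = 83.081
  Fiction, Public: 212×126/518 = 51.568
  Non-fiction, Student: 185×189/518 = 67.500
  Non-fiction, Staff: 185×203/518 = 72.500
  Non-fiction, Public: 185×126/518 = 45.000
  Reference, Student: 121×189/518 = 44.149
  Reference, Staff: 121×203/518 = 47.419
  Reference, Public: 121×126/518 = 29.432
Contributions (O − E)²/E:
  (93 − 77.351)²/77.351 = 3.1660
  (76 − 83.081)²/83.081 = 0.6035
  (43 − 51.568)²/51.568 = 1.4236
  (48 − 67.500)²/67.500 = 5.6333
  (74 − 72.500)²/72.500 = 0.0310
  (63 − 45.000)²/45.000 = 7.2000
  (48 − 44.149)²/44.149 = 0.3359
  (53 − 47.419)²/47.419 = 0.6569
  (20 − 29.432)²/29.432 = 3.0226
χ² = 3.1660 + 0.6035 + 1.4236 + 5.6333 + 0.0310 + 7.2000 + 0.3359 + 0.6569 + 3.0226 = 22.07

22.07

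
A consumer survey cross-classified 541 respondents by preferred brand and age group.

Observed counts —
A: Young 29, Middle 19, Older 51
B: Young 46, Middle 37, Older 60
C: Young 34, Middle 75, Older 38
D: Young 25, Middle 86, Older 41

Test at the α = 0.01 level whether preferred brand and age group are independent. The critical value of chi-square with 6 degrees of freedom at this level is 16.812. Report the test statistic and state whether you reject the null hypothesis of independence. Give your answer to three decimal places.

Row totals: 99, 143, 147, 152. Column totals: 134, 217, 190. Grand total N = 541.
Expected counts (row total × column total / N):
  A, Young: 99×134/541 = 24.5213
  A, Middle: 99×217/541 = 39.7098
  A, Older: 99×190/541 = 34.7689
  B, Young: 143×134/541 = 35.4196
  B, Middle: 143×217/541 = 57.3586
  B, Older: 143×190/541 = 50.2218
  C, Young: 147×134/541 = 36.4104
  C, Middle: 147×217/541 = 58.9630
  C, Older: 147×190/541 = 51.6266
  D, Young: 152×134/541 = 37.6488
  D, Middle: 152×217/541 = 60.9686
  D, Older: 152×190/541 = 53.3826
Contributions (O − E)²/E:
  (29 − 24.5213)²/24.5213 = 0.8180
  (19 − 39.7098)²/39.7098 = 10.8008
  (51 − 34.7689)²/34.7689 = 7.5771
  (46 − 35.4196)²/35.4196 = 3.1605
  (37 − 57.3586)²/57.3586 = 7.2260
  (60 − 50.2218)²/50.2218 = 1.9038
  (34 − 36.4104)²/36.4104 = 0.1596
  (75 − 58.9630)²/58.9630 = 4.3618
  (38 − 51.6266)²/51.6266 = 3.5967
  (25 − 37.6488)²/37.6488 = 4.2496
  (86 − 60.9686)²/60.9686 = 10.2769
  (41 − 53.3826)²/53.3826 = 2.8723
χ² = 0.8180 + 10.8008 + 7.5771 + 3.1605 + 7.2260 + 1.9038 + 0.1596 + 4.3618 + 3.5967 + 4.2496 + 10.2769 + 2.8723 = 57.003
df = (4−1)(3−1) = 6. Since 57.003 > 16.812, reject the null hypothesis of independence at α = 0.01.

57.003; reject H₀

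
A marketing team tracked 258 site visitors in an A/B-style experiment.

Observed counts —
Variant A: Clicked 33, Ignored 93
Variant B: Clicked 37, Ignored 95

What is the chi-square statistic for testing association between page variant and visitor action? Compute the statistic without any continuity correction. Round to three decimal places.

0.110

Row totals: 126, 132. Column totals: 70, 188. Grand total N = 258.
Expected counts (row total × column total / N):
  Variant A, Clicked: 126×70/258 = 34.1860
  Variant A, Ignored: 126×188/258 = 91.8140
  Variant B, Clicked: 132×70/258 = 35.8140
  Variant B, Ignored: 132×188/258 = 96.1860
Contributions (O − E)²/E:
  (33 − 34.1860)²/34.1860 = 0.0411
  (93 − 91.8140)²/91.8140 = 0.0153
  (37 − 35.8140)²/35.8140 = 0.0393
  (95 − 96.1860)²/96.1860 = 0.0146
χ² = 0.0411 + 0.0153 + 0.0393 + 0.0146 = 0.110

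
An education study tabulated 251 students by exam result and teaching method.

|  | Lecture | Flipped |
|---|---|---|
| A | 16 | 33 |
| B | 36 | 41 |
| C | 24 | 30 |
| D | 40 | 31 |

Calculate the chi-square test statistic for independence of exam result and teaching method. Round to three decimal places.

6.630

Row totals: 49, 77, 54, 71. Column totals: 116, 135. Grand total N = 251.
Expected counts (row total × column total / N):
  A, Lecture: 49×116/251 = 22.6454
  A, Flipped: 49×135/251 = 26.3546
  B, Lecture: 77×116/251 = 35.5857
  B, Flipped: 77×135/251 = 41.4143
  C, Lecture: 54×116/251 = 24.9562
  C, Flipped: 54×135/251 = 29.0438
  D, Lecture: 71×116/251 = 32.8127
  D, Flipped: 71×135/251 = 38.1873
Contributions (O − E)²/E:
  (16 − 22.6454)²/22.6454 = 1.9501
  (33 − 26.3546)²/26.3546 = 1.6757
  (36 − 35.5857)²/35.5857 = 0.0048
  (41 − 41.4143)²/41.4143 = 0.0041
  (24 − 24.9562)²/24.9562 = 0.0366
  (30 − 29.0438)²/29.0438 = 0.0315
  (40 − 32.8127)²/32.8127 = 1.5743
  (31 − 38.1873)²/38.1873 = 1.3527
χ² = 1.9501 + 1.6757 + 0.0048 + 0.0041 + 0.0366 + 0.0315 + 1.5743 + 1.3527 = 6.630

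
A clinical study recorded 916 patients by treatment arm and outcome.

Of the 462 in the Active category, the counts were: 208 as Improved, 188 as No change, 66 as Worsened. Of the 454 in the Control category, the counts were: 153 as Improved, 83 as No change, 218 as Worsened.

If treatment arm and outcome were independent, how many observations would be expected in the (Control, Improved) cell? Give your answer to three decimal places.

178.924

Row total (Control) = 454; column total (Improved) = 361; grand total N = 916.
Expected count = (row total × column total) / N = 454 × 361 / 916 = 178.924.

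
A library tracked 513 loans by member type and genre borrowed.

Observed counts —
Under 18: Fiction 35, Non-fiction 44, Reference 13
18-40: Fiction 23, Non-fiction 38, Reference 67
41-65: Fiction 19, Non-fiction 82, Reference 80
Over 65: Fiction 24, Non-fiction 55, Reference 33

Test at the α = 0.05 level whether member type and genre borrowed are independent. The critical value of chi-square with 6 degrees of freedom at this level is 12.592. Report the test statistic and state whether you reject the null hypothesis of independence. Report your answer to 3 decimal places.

55.813; reject H₀

Row totals: 92, 128, 181, 112. Column totals: 101, 219, 193. Grand total N = 513.
Expected counts (row total × column total / N):
  Under 18, Fiction: 92×101/513 = 18.1131
  Under 18, Non-fiction: 92×219/513 = 39.2749
  Under 18, Reference: 92×193/513 = 34.6121
  18-40, Fiction: 128×101/513 = 25.2008
  18-40, Non-fiction: 128×219/513 = 54.6433
  18-40, Reference: 128×193/513 = 48.1559
  41-65, Fiction: 181×101/513 = 35.6355
  41-65, Non-fiction: 181×219/513 = 77.2690
  41-65, Reference: 181×193/513 = 68.0955
  Over 65, Fiction: 112×101/513 = 22.0507
  Over 65, Non-fiction: 112×219/513 = 47.8129
  Over 65, Reference: 112×193/513 = 42.1365
Contributions (O − E)²/E:
  (35 − 18.1131)²/18.1131 = 15.7437
  (44 − 39.2749)²/39.2749 = 0.5685
  (13 − 34.6121)²/34.6121 = 13.4948
  (23 − 25.2008)²/25.2008 = 0.1922
  (38 − 54.6433)²/54.6433 = 5.0692
  (67 − 48.1559)²/48.1559 = 7.3740
  (19 − 35.6355)²/35.6355 = 7.7658
  (82 − 77.2690)²/77.2690 = 0.2897
  (80 − 68.0955)²/68.0955 = 2.0812
  (24 − 22.0507)²/22.0507 = 0.1723
  (55 − 47.8129)²/47.8129 = 1.0803
  (33 − 42.1365)²/42.1365 = 1.9811
χ² = 15.7437 + 0.5685 + 13.4948 + 0.1922 + 5.0692 + 7.3740 + 7.7658 + 0.2897 + 2.0812 + 0.1723 + 1.0803 + 1.9811 = 55.813
df = (4−1)(3−1) = 6. Since 55.813 > 12.592, reject the null hypothesis of independence at α = 0.05.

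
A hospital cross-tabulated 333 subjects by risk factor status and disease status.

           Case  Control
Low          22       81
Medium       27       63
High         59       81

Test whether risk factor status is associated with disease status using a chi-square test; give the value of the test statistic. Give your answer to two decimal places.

12.03

Row totals: 103, 90, 140. Column totals: 108, 225. Grand total N = 333.
Expected counts (row total × column total / N):
  Low, Case: 103×108/333 = 33.405
  Low, Control: 103×225/333 = 69.595
  Medium, Case: 90×108/333 = 29.189
  Medium, Control: 90×225/333 = 60.811
  High, Case: 140×108/333 = 45.405
  High, Control: 140×225/333 = 94.595
Contributions (O − E)²/E:
  (22 − 33.405)²/33.405 = 3.8938
  (81 − 69.595)²/69.595 = 1.8690
  (27 − 29.189)²/29.189 = 0.1642
  (63 − 60.811)²/60.811 = 0.0788
  (59 − 45.405)²/45.405 = 4.0706
  (81 − 94.595)²/94.595 = 1.9538
χ² = 3.8938 + 1.8690 + 0.1642 + 0.0788 + 4.0706 + 1.9538 = 12.03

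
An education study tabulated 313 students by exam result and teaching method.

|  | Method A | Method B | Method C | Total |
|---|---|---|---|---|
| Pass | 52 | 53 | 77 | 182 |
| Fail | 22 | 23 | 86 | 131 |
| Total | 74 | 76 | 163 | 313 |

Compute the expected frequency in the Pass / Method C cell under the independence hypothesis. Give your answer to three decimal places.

94.780

Row total (Pass) = 182; column total (Method C) = 163; grand total N = 313.
Expected count = (row total × column total) / N = 182 × 163 / 313 = 94.780.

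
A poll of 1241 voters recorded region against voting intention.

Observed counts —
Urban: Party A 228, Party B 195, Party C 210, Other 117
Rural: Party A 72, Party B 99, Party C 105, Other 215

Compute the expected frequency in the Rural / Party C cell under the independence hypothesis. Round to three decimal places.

Row total (Rural) = 491; column total (Party C) = 315; grand total N = 1241.
Expected count = (row total × column total) / N = 491 × 315 / 1241 = 124.629.

124.629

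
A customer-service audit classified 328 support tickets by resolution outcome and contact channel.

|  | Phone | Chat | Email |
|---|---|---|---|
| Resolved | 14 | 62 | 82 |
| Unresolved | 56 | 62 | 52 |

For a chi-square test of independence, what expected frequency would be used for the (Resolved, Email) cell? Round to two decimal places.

64.55

Row total (Resolved) = 158; column total (Email) = 134; grand total N = 328.
Expected count = (row total × column total) / N = 158 × 134 / 328 = 64.55.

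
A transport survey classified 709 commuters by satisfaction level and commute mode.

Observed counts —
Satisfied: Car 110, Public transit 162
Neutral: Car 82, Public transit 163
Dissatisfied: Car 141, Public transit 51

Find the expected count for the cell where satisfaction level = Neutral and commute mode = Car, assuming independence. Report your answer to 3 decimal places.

Row total (Neutral) = 245; column total (Car) = 333; grand total N = 709.
Expected count = (row total × column total) / N = 245 × 333 / 709 = 115.071.

115.071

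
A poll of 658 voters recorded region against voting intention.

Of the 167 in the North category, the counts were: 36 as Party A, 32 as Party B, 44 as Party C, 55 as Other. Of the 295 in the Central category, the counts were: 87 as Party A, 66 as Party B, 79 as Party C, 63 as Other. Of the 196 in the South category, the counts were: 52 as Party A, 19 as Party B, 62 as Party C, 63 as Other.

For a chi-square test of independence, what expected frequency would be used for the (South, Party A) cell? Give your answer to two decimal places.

52.13

Row total (South) = 196; column total (Party A) = 175; grand total N = 658.
Expected count = (row total × column total) / N = 196 × 175 / 658 = 52.13.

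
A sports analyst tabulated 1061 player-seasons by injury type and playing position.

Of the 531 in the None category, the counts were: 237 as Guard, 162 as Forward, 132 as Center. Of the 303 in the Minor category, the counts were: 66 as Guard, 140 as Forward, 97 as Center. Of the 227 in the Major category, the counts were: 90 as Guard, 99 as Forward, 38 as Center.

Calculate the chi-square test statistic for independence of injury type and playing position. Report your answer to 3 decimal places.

Row totals: 531, 303, 227. Column totals: 393, 401, 267. Grand total N = 1061.
Expected counts (row total × column total / N):
  None, Guard: 531×393/1061 = 196.6852
  None, Forward: 531×401/1061 = 200.6890
  None, Center: 531×267/1061 = 133.6258
  Minor, Guard: 303×393/1061 = 112.2328
  Minor, Forward: 303×401/1061 = 114.5174
  Minor, Center: 303×267/1061 = 76.2498
  Major, Guard: 227×393/1061 = 84.0820
  Major, Forward: 227×401/1061 = 85.7936
  Major, Center: 227×267/1061 = 57.1244
Contributions (O − E)²/E:
  (237 − 196.6852)²/196.6852 = 8.2634
  (162 − 200.6890)²/200.6890 = 7.4585
  (132 − 133.6258)²/133.6258 = 0.0198
  (66 − 112.2328)²/112.2328 = 19.0450
  (140 − 114.5174)²/114.5174 = 5.6704
  (97 − 76.2498)²/76.2498 = 5.6468
  (90 − 84.0820)²/84.0820 = 0.4165
  (99 − 85.7936)²/85.7936 = 2.0329
  (38 − 57.1244)²/57.1244 = 6.4026
χ² = 8.2634 + 7.4585 + 0.0198 + 19.0450 + 5.6704 + 5.6468 + 0.4165 + 2.0329 + 6.4026 = 54.956

54.956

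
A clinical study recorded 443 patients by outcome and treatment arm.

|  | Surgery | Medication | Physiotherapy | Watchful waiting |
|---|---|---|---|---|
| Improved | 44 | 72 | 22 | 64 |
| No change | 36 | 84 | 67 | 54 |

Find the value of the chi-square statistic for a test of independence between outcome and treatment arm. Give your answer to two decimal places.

22.06

Row totals: 202, 241. Column totals: 80, 156, 89, 118. Grand total N = 443.
Expected counts (row total × column total / N):
  Improved, Surgery: 202×80/443 = 36.479
  Improved, Medication: 202×156/443 = 71.133
  Improved, Physiotherapy: 202×89/443 = 40.582
  Improved, Watchful waiting: 202×118/443 = 53.806
  No change, Surgery: 241×80/443 = 43.521
  No change, Medication: 241×156/443 = 84.867
  No change, Physiotherapy: 241×89/443 = 48.418
  No change, Watchful waiting: 241×118/443 = 64.194
Contributions (O − E)²/E:
  (44 − 36.479)²/36.479 = 1.5506
  (72 − 71.133)²/71.133 = 0.0106
  (22 − 40.582)²/40.582 = 8.5085
  (64 − 53.806)²/53.806 = 1.9313
  (36 − 43.521)²/43.521 = 1.2997
  (84 − 84.867)²/84.867 = 0.0089
  (67 − 48.418)²/48.418 = 7.1315
  (54 − 64.194)²/64.194 = 1.6188
χ² = 1.5506 + 0.0106 + 8.5085 + 1.9313 + 1.2997 + 0.0089 + 7.1315 + 1.6188 = 22.06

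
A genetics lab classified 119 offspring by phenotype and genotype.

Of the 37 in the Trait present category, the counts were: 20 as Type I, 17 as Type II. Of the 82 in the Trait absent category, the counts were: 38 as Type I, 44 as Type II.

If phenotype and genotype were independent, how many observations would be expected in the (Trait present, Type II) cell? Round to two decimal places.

Row total (Trait present) = 37; column total (Type II) = 61; grand total N = 119.
Expected count = (row total × column total) / N = 37 × 61 / 119 = 18.97.

18.97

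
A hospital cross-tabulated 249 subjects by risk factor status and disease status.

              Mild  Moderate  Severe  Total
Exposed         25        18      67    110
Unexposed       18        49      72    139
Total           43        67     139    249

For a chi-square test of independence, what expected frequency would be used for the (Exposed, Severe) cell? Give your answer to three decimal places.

Row total (Exposed) = 110; column total (Severe) = 139; grand total N = 249.
Expected count = (row total × column total) / N = 110 × 139 / 249 = 61.406.

61.406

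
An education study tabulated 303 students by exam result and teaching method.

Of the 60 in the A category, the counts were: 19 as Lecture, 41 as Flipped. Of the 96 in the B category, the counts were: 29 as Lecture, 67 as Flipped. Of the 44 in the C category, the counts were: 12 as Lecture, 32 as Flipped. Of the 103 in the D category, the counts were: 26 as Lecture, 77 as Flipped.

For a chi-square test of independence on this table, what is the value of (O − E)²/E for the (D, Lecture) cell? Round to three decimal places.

Row total (D) = 103; column total (Lecture) = 86; N = 303.
Expected count E = 103 × 86 / 303 = 29.2343.
Contribution = (O − E)²/E = (26 − 29.2343)² / 29.2343 = 0.358.

0.358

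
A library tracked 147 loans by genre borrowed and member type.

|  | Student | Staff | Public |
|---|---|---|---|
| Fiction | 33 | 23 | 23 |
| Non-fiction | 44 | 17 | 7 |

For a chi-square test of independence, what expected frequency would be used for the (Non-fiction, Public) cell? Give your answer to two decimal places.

Row total (Non-fiction) = 68; column total (Public) = 30; grand total N = 147.
Expected count = (row total × column total) / N = 68 × 30 / 147 = 13.88.

13.88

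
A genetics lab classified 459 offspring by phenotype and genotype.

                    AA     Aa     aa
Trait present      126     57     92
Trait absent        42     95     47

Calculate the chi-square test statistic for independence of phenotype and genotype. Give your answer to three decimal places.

49.992

Row totals: 275, 184. Column totals: 168, 152, 139. Grand total N = 459.
Expected counts (row total × column total / N):
  Trait present, AA: 275×168/459 = 100.6536
  Trait present, Aa: 275×152/459 = 91.0675
  Trait present, aa: 275×139/459 = 83.2789
  Trait absent, AA: 184×168/459 = 67.3464
  Trait absent, Aa: 184×152/459 = 60.9325
  Trait absent, aa: 184×139/459 = 55.7211
Contributions (O − E)²/E:
  (126 − 100.6536)²/100.6536 = 6.3827
  (57 − 91.0675)²/91.0675 = 12.7443
  (92 − 83.2789)²/83.2789 = 0.9133
  (42 − 67.3464)²/67.3464 = 9.5393
  (95 − 60.9325)²/60.9325 = 19.0472
  (47 − 55.7211)²/55.7211 = 1.3650
χ² = 6.3827 + 12.7443 + 0.9133 + 9.5393 + 19.0472 + 1.3650 = 49.992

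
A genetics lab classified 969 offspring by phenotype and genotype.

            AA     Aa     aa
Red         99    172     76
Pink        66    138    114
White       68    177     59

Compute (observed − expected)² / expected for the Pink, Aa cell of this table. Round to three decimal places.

2.979

Row total (Pink) = 318; column total (Aa) = 487; N = 969.
Expected count E = 318 × 487 / 969 = 159.8204.
Contribution = (O − E)²/E = (138 − 159.8204)² / 159.8204 = 2.979.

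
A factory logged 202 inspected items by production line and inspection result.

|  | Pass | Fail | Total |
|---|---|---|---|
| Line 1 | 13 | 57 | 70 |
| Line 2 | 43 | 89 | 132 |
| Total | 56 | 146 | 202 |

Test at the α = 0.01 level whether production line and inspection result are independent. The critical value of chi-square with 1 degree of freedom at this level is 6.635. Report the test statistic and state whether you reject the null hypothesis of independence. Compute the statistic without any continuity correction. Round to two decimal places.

Grand total N = 202.
Expected counts (row total × column total / N):
  Line 1, Pass: 70×56/202 = 19.406
  Line 1, Fail: 70×146/202 = 50.594
  Line 2, Pass: 132×56/202 = 36.594
  Line 2, Fail: 132×146/202 = 95.406
Contributions (O − E)²/E:
  (13 − 19.406)²/19.406 = 2.1146
  (57 − 50.594)²/50.594 = 0.8111
  (43 − 36.594)²/36.594 = 1.1214
  (89 − 95.406)²/95.406 = 0.4301
χ² = 2.1146 + 0.8111 + 1.1214 + 0.4301 = 4.48
df = (2−1)(2−1) = 1. Since 4.48 < 6.635, fail to reject the null hypothesis of independence at α = 0.01.

4.48; fail to reject H₀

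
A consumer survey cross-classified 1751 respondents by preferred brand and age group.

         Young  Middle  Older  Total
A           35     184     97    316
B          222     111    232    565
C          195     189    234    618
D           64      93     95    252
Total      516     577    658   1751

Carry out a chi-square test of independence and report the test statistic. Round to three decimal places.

Grand total N = 1751.
Expected counts (row total × column total / N):
  A, Young: 316×516/1751 = 93.1216
  A, Middle: 316×577/1751 = 104.1302
  A, Older: 316×658/1751 = 118.7481
  B, Young: 565×516/1751 = 166.4991
  B, Middle: 565×577/1751 = 186.1822
  B, Older: 565×658/1751 = 212.3187
  C, Young: 618×516/1751 = 182.1176
  C, Middle: 618×577/1751 = 203.6471
  C, Older: 618×658/1751 = 232.2353
  D, Young: 252×516/1751 = 74.2616
  D, Middle: 252×577/1751 = 83.0405
  D, Older: 252×658/1751 = 94.6979
Contributions (O − E)²/E:
  (35 − 93.1216)²/93.1216 = 36.2764
  (184 − 104.1302)²/104.1302 = 61.2616
  (97 − 118.7481)²/118.7481 = 3.9831
  (222 − 166.4991)²/166.4991 = 18.5007
  (111 − 186.1822)²/186.1822 = 30.3593
  (232 − 212.3187)²/212.3187 = 1.8244
  (195 − 182.1176)²/182.1176 = 0.9113
  (189 − 203.6471)²/203.6471 = 1.0535
  (234 − 232.2353)²/232.2353 = 0.0134
  (64 − 74.2616)²/74.2616 = 1.4180
  (93 − 83.0405)²/83.0405 = 1.1945
  (95 − 94.6979)²/94.6979 = 0.0010
χ² = 36.2764 + 61.2616 + 3.9831 + 18.5007 + 30.3593 + 1.8244 + 0.9113 + 1.0535 + 0.0134 + 1.4180 + 1.1945 + 0.0010 = 156.797

156.797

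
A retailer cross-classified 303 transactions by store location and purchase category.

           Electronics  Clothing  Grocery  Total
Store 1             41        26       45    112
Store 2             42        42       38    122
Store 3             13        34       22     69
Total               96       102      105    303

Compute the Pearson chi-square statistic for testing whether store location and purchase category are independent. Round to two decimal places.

Grand total N = 303.
Expected counts (row total × column total / N):
  Store 1, Electronics: 112×96/303 = 35.485
  Store 1, Clothing: 112×102/303 = 37.703
  Store 1, Grocery: 112×105/303 = 38.812
  Store 2, Electronics: 122×96/303 = 38.653
  Store 2, Clothing: 122×102/303 = 41.069
  Store 2, Grocery: 122×105/303 = 42.277
  Store 3, Electronics: 69×96/303 = 21.861
  Store 3, Clothing: 69×102/303 = 23.228
  Store 3, Grocery: 69×105/303 = 23.911
Contributions (O − E)²/E:
  (41 − 35.485)²/35.485 = 0.8571
  (26 − 37.703)²/37.703 = 3.6326
  (45 − 38.812)²/38.812 = 0.9866
  (42 − 38.653)²/38.653 = 0.2898
  (42 − 41.069)²/41.069 = 0.0211
  (38 − 42.277)²/42.277 = 0.4327
  (13 − 21.861)²/21.861 = 3.5917
  (34 − 23.228)²/23.228 = 4.9955
  (22 − 23.911)²/23.911 = 0.1527
χ² = 0.8571 + 3.6326 + 0.9866 + 0.2898 + 0.0211 + 0.4327 + 3.5917 + 4.9955 + 0.1527 = 14.96

14.96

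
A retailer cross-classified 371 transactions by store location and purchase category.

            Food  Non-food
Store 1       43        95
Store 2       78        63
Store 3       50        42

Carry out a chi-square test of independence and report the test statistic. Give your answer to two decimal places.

19.74

Row totals: 138, 141, 92. Column totals: 171, 200. Grand total N = 371.
Expected counts (row total × column total / N):
  Store 1, Food: 138×171/371 = 63.606
  Store 1, Non-food: 138×200/371 = 74.394
  Store 2, Food: 141×171/371 = 64.989
  Store 2, Non-food: 141×200/371 = 76.011
  Store 3, Food: 92×171/371 = 42.404
  Store 3, Non-food: 92×200/371 = 49.596
Contributions (O − E)²/E:
  (43 − 63.606)²/63.606 = 6.6756
  (95 − 74.394)²/74.394 = 5.7075
  (78 − 64.989)²/64.989 = 2.6048
  (63 − 76.011)²/76.011 = 2.2271
  (50 − 42.404)²/42.404 = 1.3607
  (42 − 49.596)²/49.596 = 1.1634
χ² = 6.6756 + 5.7075 + 2.6048 + 2.2271 + 1.3607 + 1.1634 = 19.74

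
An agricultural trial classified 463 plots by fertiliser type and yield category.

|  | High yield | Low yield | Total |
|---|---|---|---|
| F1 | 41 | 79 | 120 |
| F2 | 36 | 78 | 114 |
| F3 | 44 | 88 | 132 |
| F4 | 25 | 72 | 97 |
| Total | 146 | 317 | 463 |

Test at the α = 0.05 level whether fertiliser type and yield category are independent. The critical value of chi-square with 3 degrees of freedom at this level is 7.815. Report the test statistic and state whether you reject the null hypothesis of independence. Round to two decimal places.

Grand total N = 463.
Expected counts (row total × column total / N):
  F1, High yield: 120×146/463 = 37.840
  F1, Low yield: 120×317/463 = 82.160
  F2, High yield: 114×146/463 = 35.948
  F2, Low yield: 114×317/463 = 78.052
  F3, High yield: 132×146/463 = 41.624
  F3, Low yield: 132×317/463 = 90.376
  F4, High yield: 97×146/463 = 30.587
  F4, Low yield: 97×317/463 = 66.413
Contributions (O − E)²/E:
  (41 − 37.840)²/37.840 = 0.2639
  (79 − 82.160)²/82.160 = 0.1215
  (36 − 35.948)²/35.948 = 0.0001
  (78 − 78.052)²/78.052 = 0.0000
  (44 − 41.624)²/41.624 = 0.1356
  (88 − 90.376)²/90.376 = 0.0625
  (25 − 30.587)²/30.587 = 1.0205
  (72 − 66.413)²/66.413 = 0.4700
χ² = 0.2639 + 0.1215 + 0.0001 + 0.0000 + 0.1356 + 0.0625 + 1.0205 + 0.4700 = 2.07
df = (4−1)(2−1) = 3. Since 2.07 < 7.815, fail to reject the null hypothesis of independence at α = 0.05.

2.07; fail to reject H₀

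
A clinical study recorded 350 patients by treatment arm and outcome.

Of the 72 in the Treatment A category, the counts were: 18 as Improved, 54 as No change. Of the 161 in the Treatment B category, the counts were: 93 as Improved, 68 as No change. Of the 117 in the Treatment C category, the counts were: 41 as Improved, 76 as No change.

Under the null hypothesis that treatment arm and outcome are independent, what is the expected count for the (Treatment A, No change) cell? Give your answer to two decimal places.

40.73

Row total (Treatment A) = 72; column total (No change) = 198; grand total N = 350.
Expected count = (row total × column total) / N = 72 × 198 / 350 = 40.73.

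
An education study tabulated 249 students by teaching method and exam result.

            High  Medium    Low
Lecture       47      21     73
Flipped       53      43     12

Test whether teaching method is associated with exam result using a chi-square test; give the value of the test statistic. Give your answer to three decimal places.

Row totals: 141, 108. Column totals: 100, 64, 85. Grand total N = 249.
Expected counts (row total × column total / N):
  Lecture, High: 141×100/249 = 56.6265
  Lecture, Medium: 141×64/249 = 36.2410
  Lecture, Low: 141×85/249 = 48.1325
  Flipped, High: 108×100/249 = 43.3735
  Flipped, Medium: 108×64/249 = 27.7590
  Flipped, Low: 108×85/249 = 36.8675
Contributions (O − E)²/E:
  (47 − 56.6265)²/56.6265 = 1.6365
  (21 − 36.2410)²/36.2410 = 6.4095
  (73 − 48.1325)²/48.1325 = 12.8477
  (53 − 43.3735)²/43.3735 = 2.1365
  (43 − 27.7590)²/27.7590 = 8.3680
  (12 − 36.8675)²/36.8675 = 16.7734
χ² = 1.6365 + 6.4095 + 12.8477 + 2.1365 + 8.3680 + 16.7734 = 48.172

48.172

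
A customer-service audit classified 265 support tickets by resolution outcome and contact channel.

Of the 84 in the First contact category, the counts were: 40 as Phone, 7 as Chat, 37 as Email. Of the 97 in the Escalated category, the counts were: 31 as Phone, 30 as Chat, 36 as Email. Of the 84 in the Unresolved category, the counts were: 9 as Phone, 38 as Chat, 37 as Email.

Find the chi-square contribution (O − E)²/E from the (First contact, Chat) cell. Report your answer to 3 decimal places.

Row total (First contact) = 84; column total (Chat) = 75; N = 265.
Expected count E = 84 × 75 / 265 = 23.7736.
Contribution = (O − E)²/E = (7 − 23.7736)² / 23.7736 = 11.835.

11.835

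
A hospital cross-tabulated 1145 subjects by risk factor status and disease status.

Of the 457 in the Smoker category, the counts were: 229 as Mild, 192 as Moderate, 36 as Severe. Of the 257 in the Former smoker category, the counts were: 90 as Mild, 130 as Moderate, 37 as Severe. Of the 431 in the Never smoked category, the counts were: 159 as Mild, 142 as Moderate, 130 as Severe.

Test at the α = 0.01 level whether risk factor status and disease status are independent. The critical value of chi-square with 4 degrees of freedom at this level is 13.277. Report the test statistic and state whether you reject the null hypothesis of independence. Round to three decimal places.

89.858; reject H₀

Row totals: 457, 257, 431. Column totals: 478, 464, 203. Grand total N = 1145.
Expected counts (row total × column total / N):
  Smoker, Mild: 457×478/1145 = 190.7825
  Smoker, Moderate: 457×464/1145 = 185.1948
  Smoker, Severe: 457×203/1145 = 81.0227
  Former smoker, Mild: 257×478/1145 = 107.2891
  Former smoker, Moderate: 257×464/1145 = 104.1467
  Former smoker, Severe: 257×203/1145 = 45.5642
  Never smoked, Mild: 431×478/1145 = 179.9284
  Never smoked, Moderate: 431×464/1145 = 174.6585
  Never smoked, Severe: 431×203/1145 = 76.4131
Contributions (O − E)²/E:
  (229 − 190.7825)²/190.7825 = 7.6557
  (192 − 185.1948)²/185.1948 = 0.2501
  (36 − 81.0227)²/81.0227 = 25.0182
  (90 − 107.2891)²/107.2891 = 2.7861
  (130 − 104.1467)²/104.1467 = 6.4178
  (37 − 45.5642)²/45.5642 = 1.6097
  (159 − 179.9284)²/179.9284 = 2.4343
  (142 − 174.6585)²/174.6585 = 6.1066
  (130 − 76.4131)²/76.4131 = 37.5794
χ² = 7.6557 + 0.2501 + 25.0182 + 2.7861 + 6.4178 + 1.6097 + 2.4343 + 6.1066 + 37.5794 = 89.858
df = (3−1)(3−1) = 4. Since 89.858 > 13.277, reject the null hypothesis of independence at α = 0.01.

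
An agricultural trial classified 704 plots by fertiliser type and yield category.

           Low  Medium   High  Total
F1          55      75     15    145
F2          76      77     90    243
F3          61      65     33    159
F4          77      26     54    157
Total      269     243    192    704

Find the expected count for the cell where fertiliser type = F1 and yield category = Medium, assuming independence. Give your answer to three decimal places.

50.050

Row total (F1) = 145; column total (Medium) = 243; grand total N = 704.
Expected count = (row total × column total) / N = 145 × 243 / 704 = 50.050.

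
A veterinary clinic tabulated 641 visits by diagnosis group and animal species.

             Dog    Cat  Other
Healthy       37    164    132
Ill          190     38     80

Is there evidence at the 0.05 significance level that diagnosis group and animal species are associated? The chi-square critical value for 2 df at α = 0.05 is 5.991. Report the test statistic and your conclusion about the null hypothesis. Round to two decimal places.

Row totals: 333, 308. Column totals: 227, 202, 212. Grand total N = 641.
Expected counts (row total × column total / N):
  Healthy, Dog: 333×227/641 = 117.927
  Healthy, Cat: 333×202/641 = 104.939
  Healthy, Other: 333×212/641 = 110.134
  Ill, Dog: 308×227/641 = 109.073
  Ill, Cat: 308×202/641 = 97.061
  Ill, Other: 308×212/641 = 101.866
Contributions (O − E)²/E:
  (37 − 117.927)²/117.927 = 55.5359
  (164 − 104.939)²/104.939 = 33.2403
  (132 − 110.134)²/110.134 = 4.3413
  (190 − 109.073)²/109.073 = 60.0440
  (38 − 97.061)²/97.061 = 35.9382
  (80 − 101.866)²/101.866 = 4.6936
χ² = 55.5359 + 33.2403 + 4.3413 + 60.0440 + 35.9382 + 4.6936 = 193.79
df = (2−1)(3−1) = 2. Since 193.79 > 5.991, reject the null hypothesis of independence at α = 0.05.

193.79; reject H₀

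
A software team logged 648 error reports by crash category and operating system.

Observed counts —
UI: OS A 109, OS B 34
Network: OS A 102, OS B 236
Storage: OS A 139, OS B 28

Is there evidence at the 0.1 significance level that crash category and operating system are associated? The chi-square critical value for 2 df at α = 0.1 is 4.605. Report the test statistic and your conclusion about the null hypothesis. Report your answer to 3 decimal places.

163.116; reject H₀

Row totals: 143, 338, 167. Column totals: 350, 298. Grand total N = 648.
Expected counts (row total × column total / N):
  UI, OS A: 143×350/648 = 77.2377
  UI, OS B: 143×298/648 = 65.7623
  Network, OS A: 338×350/648 = 182.5617
  Network, OS B: 338×298/648 = 155.4383
  Storage, OS A: 167×350/648 = 90.2006
  Storage, OS B: 167×298/648 = 76.7994
Contributions (O − E)²/E:
  (109 − 77.2377)²/77.2377 = 13.0615
  (34 − 65.7623)²/65.7623 = 15.3408
  (102 − 182.5617)²/182.5617 = 35.5507
  (236 − 155.4383)²/155.4383 = 41.7541
  (139 − 90.2006)²/90.2006 = 26.4009
  (28 − 76.7994)²/76.7994 = 31.0078
χ² = 13.0615 + 15.3408 + 35.5507 + 41.7541 + 26.4009 + 31.0078 = 163.116
df = (3−1)(2−1) = 2. Since 163.116 > 4.605, reject the null hypothesis of independence at α = 0.1.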